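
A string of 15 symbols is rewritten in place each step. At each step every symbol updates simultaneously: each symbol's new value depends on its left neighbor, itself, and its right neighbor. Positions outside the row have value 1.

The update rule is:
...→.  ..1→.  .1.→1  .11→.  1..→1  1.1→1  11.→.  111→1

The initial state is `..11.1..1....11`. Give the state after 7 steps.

step 1: 1...111.11....1
step 2: .1...1.1..1....
step 3: 111..1111.11...
step 4: 11.1..11.1..1..
step 5: 1.111...111.11.
step 6: .1.1.1...1.1..1
step 7: 1111111..1111..

1111111..1111..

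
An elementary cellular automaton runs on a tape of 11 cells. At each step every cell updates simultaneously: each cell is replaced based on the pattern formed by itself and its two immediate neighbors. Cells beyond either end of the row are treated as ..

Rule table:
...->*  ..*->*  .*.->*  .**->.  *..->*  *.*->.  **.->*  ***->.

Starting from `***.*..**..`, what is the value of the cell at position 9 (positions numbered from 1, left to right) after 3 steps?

*

..*.***.***
***...*...*
..*********
position 9 holds *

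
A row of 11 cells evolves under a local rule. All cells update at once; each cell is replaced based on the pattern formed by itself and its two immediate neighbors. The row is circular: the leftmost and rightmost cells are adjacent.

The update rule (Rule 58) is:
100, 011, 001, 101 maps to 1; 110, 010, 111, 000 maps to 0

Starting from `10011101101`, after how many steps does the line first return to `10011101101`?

step 1: 01110011011
step 2: 11001110110
step 3: 10111001101
step 4: 01100111011
step 5: 11011100110
step 6: 10110011101
step 7: 01101110011
step 8: 11011001110
step 9: 10110111001
step 10: 01101100111
step 11: 11011011100
step 12: 10110110011
step 13: 01101101110
step 14: 11011011001
step 15: 00110110111
step 16: 11101101100
step 17: 10011011011
step 18: 01110110110
step 19: 11001101101
step 20: 00111011011
step 21: 11100110110
step 22: 10011101101

22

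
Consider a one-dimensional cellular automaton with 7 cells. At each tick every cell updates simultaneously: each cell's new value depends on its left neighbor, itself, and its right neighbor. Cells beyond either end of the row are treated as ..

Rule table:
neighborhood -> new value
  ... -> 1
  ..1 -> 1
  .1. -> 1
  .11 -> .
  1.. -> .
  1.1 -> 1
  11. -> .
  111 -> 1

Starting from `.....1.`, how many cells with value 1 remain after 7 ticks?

4

111111.
.1111..
1.11..1
11...11
...11..
111...1
.1..111
count of 1: 4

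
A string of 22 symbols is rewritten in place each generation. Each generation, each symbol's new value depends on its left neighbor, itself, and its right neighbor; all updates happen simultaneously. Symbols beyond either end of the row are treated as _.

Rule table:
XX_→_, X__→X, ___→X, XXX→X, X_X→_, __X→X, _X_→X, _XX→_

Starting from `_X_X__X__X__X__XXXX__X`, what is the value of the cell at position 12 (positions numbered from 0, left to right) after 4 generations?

_

generation 1: XX_XXXXXXXXXXXX_XX_XXX
generation 2: ____XXXXXXXXXX______X_
generation 3: XXXX_XXXXXXXX_XXXXXXXX
generation 4: _XX___XXXXXX___XXXXXX_
position 12 holds _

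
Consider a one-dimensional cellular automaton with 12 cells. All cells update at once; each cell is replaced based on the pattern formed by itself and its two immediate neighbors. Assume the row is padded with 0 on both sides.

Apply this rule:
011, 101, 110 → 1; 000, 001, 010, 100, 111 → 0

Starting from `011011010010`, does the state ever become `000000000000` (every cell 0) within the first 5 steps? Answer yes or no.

011111100000
010000100000
000000000000
all cells are 0 at step 3

yes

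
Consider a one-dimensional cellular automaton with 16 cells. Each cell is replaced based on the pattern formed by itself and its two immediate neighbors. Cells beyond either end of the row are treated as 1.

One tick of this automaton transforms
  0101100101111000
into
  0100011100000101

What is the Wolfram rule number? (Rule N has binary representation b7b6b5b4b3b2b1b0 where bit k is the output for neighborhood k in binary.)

22

position 10: 111 → 0  (bit 7 = 0)
position 4: 110 → 0  (bit 6 = 0)
position 0: 101 → 0  (bit 5 = 0)
position 5: 100 → 1  (bit 4 = 1)
position 3: 011 → 0  (bit 3 = 0)
position 1: 010 → 1  (bit 2 = 1)
position 6: 001 → 1  (bit 1 = 1)
position 14: 000 → 0  (bit 0 = 0)
bits b7..b0 = 00010110 = 22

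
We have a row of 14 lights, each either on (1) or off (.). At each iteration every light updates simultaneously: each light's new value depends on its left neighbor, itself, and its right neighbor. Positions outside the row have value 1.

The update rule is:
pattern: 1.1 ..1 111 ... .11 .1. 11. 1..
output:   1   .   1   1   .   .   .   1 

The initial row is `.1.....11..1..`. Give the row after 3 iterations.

1.1..1..1..1..

1.1111...1..1.
.1.11.11..1..1
1.1..1..1..1..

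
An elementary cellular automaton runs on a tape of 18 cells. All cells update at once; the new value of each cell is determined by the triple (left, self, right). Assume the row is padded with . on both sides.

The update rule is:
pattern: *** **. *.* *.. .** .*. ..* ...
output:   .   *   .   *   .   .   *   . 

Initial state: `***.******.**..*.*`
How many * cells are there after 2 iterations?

..*......*..***...
.*.*....*.**..**..
count of *: 7

7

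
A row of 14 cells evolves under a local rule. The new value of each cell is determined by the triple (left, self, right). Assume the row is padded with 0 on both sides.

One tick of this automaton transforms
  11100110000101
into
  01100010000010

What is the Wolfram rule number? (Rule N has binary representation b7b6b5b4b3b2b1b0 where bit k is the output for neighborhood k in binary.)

position 1: 111 → 1  (bit 7 = 1)
position 2: 110 → 1  (bit 6 = 1)
position 12: 101 → 1  (bit 5 = 1)
position 3: 100 → 0  (bit 4 = 0)
position 0: 011 → 0  (bit 3 = 0)
position 11: 010 → 0  (bit 2 = 0)
position 4: 001 → 0  (bit 1 = 0)
position 8: 000 → 0  (bit 0 = 0)
bits b7..b0 = 11100000 = 224

224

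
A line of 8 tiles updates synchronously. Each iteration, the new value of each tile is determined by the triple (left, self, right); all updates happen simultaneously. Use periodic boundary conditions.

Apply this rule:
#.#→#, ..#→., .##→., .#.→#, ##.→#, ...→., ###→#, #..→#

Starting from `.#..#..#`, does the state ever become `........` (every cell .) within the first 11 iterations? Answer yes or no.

iteration 1: ###.##.#
iteration 2: ####.##.
iteration 3: .####.##
iteration 4: #.####.#
iteration 5: ##.####.
iteration 6: .##.####
iteration 7: #.##.###
iteration 8: ##.##.##
iteration 9: ###.##.#  (repeats iteration 1; period 8)
iteration 11: .####.##
iteration 11 is .####.##, still not uniform .

no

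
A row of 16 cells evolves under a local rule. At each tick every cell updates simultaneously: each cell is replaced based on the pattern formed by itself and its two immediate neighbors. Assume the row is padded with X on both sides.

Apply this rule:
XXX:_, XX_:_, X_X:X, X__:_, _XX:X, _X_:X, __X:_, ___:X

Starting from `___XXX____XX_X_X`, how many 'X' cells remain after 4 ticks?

7

_X_X___XX_X_XXXX
XXXX_X_X_XXXX___
____XXXXXX____X_
_XX_X______XX_XX
count of X: 7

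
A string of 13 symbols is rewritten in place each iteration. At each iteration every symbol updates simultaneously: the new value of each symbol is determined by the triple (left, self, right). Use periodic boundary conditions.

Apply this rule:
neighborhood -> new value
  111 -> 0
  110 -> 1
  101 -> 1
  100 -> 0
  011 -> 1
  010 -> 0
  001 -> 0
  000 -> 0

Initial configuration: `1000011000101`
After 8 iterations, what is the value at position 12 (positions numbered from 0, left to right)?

1000011000011
1000011000010
0000011000001
0000011000000
0000011000000  (fixed point — unchanged through iteration 8)
position 12 holds 0

0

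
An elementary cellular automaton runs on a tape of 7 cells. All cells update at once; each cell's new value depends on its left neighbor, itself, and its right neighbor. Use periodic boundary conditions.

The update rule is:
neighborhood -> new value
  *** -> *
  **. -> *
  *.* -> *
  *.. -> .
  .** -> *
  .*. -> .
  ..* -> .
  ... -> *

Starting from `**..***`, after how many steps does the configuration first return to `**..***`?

1

**..***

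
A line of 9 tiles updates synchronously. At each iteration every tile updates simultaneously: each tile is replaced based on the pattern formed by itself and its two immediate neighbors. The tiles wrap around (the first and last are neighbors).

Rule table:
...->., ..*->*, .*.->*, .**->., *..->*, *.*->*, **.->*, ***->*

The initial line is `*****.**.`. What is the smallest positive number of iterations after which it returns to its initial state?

.*****.**
*.*****.*
**.*****.
.**.*****
*.**.****
**.**.***
***.**.**
****.**.*
*****.**.

9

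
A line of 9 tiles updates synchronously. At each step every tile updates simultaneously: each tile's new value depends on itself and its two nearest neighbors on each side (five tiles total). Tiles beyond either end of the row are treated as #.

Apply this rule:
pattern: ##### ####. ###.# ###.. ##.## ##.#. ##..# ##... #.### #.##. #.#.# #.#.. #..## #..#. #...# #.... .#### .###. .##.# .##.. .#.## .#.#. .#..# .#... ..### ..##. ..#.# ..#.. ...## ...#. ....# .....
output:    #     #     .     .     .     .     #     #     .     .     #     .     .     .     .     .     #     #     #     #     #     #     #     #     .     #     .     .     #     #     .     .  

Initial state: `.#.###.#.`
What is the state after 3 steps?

#..#..#..

.##.#..##
..#..#..#
#..#..#..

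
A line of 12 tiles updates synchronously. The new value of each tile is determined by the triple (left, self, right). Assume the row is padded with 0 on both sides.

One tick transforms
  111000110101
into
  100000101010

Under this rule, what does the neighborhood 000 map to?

At position 4 the neighborhood is 000; the next row has 0 there.

0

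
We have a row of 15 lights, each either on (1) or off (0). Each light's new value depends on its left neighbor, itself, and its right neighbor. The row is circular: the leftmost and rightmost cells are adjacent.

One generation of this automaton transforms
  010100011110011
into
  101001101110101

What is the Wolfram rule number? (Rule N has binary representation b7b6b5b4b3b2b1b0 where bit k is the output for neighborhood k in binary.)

position 8: 111 → 1  (bit 7 = 1)
position 10: 110 → 1  (bit 6 = 1)
position 0: 101 → 1  (bit 5 = 1)
position 4: 100 → 0  (bit 4 = 0)
position 7: 011 → 0  (bit 3 = 0)
position 1: 010 → 0  (bit 2 = 0)
position 6: 001 → 1  (bit 1 = 1)
position 5: 000 → 1  (bit 0 = 1)
bits b7..b0 = 11100011 = 227

227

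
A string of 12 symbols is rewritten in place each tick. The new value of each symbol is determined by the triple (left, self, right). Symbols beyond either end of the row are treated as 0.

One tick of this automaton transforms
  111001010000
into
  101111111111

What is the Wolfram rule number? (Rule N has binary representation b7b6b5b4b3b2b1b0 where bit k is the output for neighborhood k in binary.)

127

position 1: 111 → 0  (bit 7 = 0)
position 2: 110 → 1  (bit 6 = 1)
position 6: 101 → 1  (bit 5 = 1)
position 3: 100 → 1  (bit 4 = 1)
position 0: 011 → 1  (bit 3 = 1)
position 5: 010 → 1  (bit 2 = 1)
position 4: 001 → 1  (bit 1 = 1)
position 9: 000 → 1  (bit 0 = 1)
bits b7..b0 = 01111111 = 127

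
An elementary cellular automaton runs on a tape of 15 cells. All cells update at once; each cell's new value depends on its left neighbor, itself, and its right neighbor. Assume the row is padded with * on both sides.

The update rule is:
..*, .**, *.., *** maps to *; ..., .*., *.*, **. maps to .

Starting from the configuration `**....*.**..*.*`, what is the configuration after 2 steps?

...**.**..*.***

*.*..*..*.**..*
...**.**..*.***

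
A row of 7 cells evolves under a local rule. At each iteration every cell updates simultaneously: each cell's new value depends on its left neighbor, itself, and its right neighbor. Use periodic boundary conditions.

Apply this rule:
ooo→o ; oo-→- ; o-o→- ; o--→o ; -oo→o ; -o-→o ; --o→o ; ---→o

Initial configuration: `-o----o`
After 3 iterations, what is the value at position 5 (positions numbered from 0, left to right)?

-oooooo
-ooooo-
ooooo-o
position 5 holds -

-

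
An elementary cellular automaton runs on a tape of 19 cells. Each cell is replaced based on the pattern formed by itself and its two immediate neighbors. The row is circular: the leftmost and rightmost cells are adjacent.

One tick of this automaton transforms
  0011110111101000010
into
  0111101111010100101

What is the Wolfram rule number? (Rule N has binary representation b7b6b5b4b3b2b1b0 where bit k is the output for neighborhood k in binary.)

position 3: 111 → 1  (bit 7 = 1)
position 5: 110 → 0  (bit 6 = 0)
position 6: 101 → 1  (bit 5 = 1)
position 13: 100 → 1  (bit 4 = 1)
position 2: 011 → 1  (bit 3 = 1)
position 12: 010 → 0  (bit 2 = 0)
position 1: 001 → 1  (bit 1 = 1)
position 0: 000 → 0  (bit 0 = 0)
bits b7..b0 = 10111010 = 186

186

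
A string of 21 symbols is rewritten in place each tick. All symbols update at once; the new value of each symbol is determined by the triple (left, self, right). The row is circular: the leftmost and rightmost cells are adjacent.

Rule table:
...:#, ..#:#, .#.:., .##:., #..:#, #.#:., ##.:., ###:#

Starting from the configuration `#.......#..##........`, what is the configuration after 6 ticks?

..#...#.####..####.#.

tick 1: .#######.##..########
tick 2: ..#####....##.######.
tick 3: ##.###.####....####.#
tick 4: #...#...##.####.##...
tick 5: .###.###....##....###
tick 6: ..#...#.####..####.#.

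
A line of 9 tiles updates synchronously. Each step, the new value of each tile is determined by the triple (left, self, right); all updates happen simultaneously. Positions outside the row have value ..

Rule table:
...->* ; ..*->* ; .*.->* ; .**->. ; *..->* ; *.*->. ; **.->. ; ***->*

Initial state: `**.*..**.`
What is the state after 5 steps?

...***..*
***.*.***
.*..*..*.
*********
.*******.

.*******.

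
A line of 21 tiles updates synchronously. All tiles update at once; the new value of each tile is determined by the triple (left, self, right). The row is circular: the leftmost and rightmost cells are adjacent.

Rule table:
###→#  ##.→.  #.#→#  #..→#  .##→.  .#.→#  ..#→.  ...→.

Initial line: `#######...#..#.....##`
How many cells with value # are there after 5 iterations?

######.#..##.##.....#
#####.###...#..#.....
.###.#.#.#..##.##....
..#.#######...#..#...
..##.#####.#..##.##..
count of #: 12

12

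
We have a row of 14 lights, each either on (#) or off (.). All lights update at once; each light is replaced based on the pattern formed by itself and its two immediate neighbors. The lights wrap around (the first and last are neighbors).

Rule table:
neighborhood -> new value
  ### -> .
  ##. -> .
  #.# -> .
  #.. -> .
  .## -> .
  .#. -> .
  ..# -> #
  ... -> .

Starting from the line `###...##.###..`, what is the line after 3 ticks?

...#.......#..

.....#.......#
....#.......#.
...#.......#..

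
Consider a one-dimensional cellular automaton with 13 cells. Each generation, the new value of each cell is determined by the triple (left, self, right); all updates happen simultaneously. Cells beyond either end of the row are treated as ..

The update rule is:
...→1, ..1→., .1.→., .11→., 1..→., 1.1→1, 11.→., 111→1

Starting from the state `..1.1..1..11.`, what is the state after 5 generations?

1..1.........
.....11111111
1111..111111.
.11....1111..
....11..11..1

....11..11..1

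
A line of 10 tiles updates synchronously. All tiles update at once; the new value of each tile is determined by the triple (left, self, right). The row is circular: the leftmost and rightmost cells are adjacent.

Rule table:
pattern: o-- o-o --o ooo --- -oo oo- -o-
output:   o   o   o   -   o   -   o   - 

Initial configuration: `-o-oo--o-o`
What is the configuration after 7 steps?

step 1: o-o-ooo-o-
step 2: -o-o--oo-o
step 3: o-o-oo-oo-
step 4: -o-o-oo-oo
step 5: o-o-o-oo-o
step 6: oo-o-o-oo-
step 7: -oo-o-o-oo

-oo-o-o-oo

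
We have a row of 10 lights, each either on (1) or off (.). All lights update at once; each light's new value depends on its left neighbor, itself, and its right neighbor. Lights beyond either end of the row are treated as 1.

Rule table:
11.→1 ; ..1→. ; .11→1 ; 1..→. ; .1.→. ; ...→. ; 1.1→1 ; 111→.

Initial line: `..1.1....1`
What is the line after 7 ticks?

tick 1: ...1.....1
tick 2: .........1
tick 3: .........1  (fixed point — unchanged through tick 7)

.........1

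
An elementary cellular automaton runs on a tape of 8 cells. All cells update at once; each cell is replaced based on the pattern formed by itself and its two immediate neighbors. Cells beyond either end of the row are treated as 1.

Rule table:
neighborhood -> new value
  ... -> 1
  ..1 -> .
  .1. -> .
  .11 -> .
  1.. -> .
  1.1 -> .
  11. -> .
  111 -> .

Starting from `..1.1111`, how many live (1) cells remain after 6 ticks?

........
.111111.
........  (repeats tick 1; period 2)
tick 6: .111111.
count of 1: 6

6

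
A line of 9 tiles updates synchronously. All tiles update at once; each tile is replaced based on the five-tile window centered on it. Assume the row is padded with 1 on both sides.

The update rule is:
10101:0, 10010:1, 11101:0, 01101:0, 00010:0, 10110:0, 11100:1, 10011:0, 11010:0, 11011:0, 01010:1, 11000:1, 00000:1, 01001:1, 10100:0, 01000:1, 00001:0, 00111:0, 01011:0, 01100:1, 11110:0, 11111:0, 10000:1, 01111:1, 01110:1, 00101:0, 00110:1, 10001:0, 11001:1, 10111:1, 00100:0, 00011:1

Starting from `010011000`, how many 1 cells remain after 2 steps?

001011101
110011001
count of 1: 5

5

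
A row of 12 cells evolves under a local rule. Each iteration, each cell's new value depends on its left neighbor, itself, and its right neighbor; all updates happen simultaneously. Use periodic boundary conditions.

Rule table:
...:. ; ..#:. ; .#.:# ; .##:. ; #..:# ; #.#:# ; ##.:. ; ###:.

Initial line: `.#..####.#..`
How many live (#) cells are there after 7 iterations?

.##.....###.
...#.......#
#..##......#
.#...#......
.##..##.....
...#...#....
...##..##...
count of #: 4

4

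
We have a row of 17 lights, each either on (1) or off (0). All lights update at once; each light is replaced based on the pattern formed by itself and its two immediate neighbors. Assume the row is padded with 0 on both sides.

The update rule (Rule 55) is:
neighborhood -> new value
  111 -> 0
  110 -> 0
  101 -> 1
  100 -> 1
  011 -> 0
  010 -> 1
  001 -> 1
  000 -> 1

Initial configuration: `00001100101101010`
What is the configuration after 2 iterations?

iteration 1: 11110011110011111
iteration 2: 00001100001100000

00001100001100000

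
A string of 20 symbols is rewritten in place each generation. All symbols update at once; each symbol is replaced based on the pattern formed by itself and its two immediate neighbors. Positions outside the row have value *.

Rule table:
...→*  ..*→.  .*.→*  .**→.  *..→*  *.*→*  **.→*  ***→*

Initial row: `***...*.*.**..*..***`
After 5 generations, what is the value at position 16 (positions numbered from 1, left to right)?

*****.****.**.**..**
******.****.**.**..*
*******.****.**.**..
********.****.**.**.
*********.****.**.**
position 16 holds *

*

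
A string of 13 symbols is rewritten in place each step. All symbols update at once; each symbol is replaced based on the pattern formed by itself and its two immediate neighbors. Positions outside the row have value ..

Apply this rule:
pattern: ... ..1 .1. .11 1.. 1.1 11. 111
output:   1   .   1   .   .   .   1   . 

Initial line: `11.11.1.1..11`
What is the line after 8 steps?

.1..1.1.1...1
.1..1.1.1.1.1
.1..1.1.1.1.1  (fixed point — unchanged through step 8)

.1..1.1.1.1.1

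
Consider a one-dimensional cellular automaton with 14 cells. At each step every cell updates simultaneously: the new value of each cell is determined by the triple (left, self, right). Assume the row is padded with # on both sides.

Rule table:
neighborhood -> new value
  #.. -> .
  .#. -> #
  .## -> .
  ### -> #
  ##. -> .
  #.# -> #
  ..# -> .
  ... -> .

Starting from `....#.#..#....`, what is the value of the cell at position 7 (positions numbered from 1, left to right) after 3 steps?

....###..#....
.....#...#....
.....#...#....
position 7 holds .

.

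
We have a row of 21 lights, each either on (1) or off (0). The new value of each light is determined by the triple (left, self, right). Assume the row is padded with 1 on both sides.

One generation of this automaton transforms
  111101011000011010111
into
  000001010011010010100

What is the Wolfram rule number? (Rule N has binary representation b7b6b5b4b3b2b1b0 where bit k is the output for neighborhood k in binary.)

13

position 0: 111 → 0  (bit 7 = 0)
position 3: 110 → 0  (bit 6 = 0)
position 4: 101 → 0  (bit 5 = 0)
position 9: 100 → 0  (bit 4 = 0)
position 7: 011 → 1  (bit 3 = 1)
position 5: 010 → 1  (bit 2 = 1)
position 12: 001 → 0  (bit 1 = 0)
position 10: 000 → 1  (bit 0 = 1)
bits b7..b0 = 00001101 = 13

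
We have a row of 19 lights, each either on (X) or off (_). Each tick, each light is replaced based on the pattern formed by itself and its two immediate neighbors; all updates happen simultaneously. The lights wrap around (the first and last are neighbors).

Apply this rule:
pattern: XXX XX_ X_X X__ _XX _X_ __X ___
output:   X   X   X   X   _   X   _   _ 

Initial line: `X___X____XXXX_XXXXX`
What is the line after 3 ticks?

tick 1: XX__XX____XXXX_XXXX
tick 2: XXX__XX____XXXX_XXX
tick 3: XXXX__XX____XXXX_XX

XXXX__XX____XXXX_XX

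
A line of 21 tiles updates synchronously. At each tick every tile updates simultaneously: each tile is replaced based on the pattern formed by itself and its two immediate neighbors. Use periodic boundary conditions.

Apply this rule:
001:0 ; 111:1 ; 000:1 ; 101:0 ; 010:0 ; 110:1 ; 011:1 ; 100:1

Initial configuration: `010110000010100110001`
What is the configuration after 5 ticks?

000111111000010111100
110111111111000111111
110111111111110111111
110111111111110111111  (fixed point — unchanged through tick 5)

110111111111110111111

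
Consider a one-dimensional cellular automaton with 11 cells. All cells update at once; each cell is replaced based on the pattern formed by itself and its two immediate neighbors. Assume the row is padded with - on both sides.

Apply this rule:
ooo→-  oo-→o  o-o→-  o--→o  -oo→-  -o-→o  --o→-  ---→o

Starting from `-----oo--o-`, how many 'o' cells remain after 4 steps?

5

step 1: oooo--oo-oo
step 2: ---oo--o--o
step 3: oo--oo-oo-o
step 4: -oo--o--o-o
count of o: 5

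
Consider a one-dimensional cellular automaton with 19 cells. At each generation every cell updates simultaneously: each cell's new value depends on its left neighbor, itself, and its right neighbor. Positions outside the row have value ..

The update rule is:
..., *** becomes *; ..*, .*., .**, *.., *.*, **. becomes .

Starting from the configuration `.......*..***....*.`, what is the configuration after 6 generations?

*....**..*.....****

******.....*..**...
.****..***.......**
..**....*..*****...
*....**.....***..**
..**....***..*.....
*....**..*.....****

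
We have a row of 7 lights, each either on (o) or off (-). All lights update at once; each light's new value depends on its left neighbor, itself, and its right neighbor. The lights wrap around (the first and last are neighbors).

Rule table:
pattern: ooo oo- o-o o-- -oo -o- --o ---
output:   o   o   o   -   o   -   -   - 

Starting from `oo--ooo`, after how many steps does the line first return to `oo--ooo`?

step 1: oo--ooo

1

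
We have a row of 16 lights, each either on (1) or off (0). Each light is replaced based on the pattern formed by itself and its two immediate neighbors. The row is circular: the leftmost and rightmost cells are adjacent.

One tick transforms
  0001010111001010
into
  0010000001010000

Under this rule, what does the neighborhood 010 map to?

At position 3 the neighborhood is 010; the next row has 0 there.

0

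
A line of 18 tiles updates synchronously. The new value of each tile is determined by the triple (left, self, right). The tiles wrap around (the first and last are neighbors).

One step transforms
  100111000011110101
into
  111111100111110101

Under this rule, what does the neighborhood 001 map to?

At position 2 the neighborhood is 001; the next row has 1 there.

1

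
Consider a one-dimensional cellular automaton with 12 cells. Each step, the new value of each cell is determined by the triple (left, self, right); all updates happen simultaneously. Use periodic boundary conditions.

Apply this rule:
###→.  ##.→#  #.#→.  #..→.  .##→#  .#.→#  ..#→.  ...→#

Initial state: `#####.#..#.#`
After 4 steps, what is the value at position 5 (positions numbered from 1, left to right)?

....#.#..#.#
.##.#.#..#.#
.##.#.#..#.#  (fixed point — unchanged through step 4)
position 5 holds #

#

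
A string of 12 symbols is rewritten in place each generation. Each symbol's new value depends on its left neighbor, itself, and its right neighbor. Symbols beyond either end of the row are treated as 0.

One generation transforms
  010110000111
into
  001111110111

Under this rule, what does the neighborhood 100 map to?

1

At position 5 the neighborhood is 100; the next row has 1 there.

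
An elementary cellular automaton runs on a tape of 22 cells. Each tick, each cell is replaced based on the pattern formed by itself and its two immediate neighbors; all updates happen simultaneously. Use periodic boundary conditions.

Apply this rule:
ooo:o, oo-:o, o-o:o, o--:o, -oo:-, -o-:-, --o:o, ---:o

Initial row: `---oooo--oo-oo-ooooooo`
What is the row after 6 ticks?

oooooooo-ooooo-oo-oo-o

ooo-ooooo-oo-oo-oooooo
oooo-ooooo-oo-oo-ooooo
ooooo-ooooo-oo-oo-oooo
oooooo-ooooo-oo-oo-ooo
ooooooo-ooooo-oo-oo-oo
oooooooo-ooooo-oo-oo-o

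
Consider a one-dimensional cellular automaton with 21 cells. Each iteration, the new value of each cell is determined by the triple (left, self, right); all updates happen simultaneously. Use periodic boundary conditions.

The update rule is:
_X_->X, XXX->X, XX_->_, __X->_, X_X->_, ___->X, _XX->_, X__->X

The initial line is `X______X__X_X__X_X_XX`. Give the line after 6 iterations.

_XXXXX_XX_X_XX_X_X__X
__XXX_____X____X_XX_X
X__X_XXXX_XXXX_X____X
_X_X__XX___XX__XXXX__
_X_XX___XX___X__XX_XX
_X___XX___XX_XX______

_X___XX___XX_XX______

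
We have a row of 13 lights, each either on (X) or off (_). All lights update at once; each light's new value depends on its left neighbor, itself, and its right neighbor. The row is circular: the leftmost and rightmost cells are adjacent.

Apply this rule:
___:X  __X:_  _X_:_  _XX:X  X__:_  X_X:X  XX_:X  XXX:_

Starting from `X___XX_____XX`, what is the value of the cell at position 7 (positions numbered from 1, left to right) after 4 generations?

generation 1: X_X_XX_XXX_X_
generation 2: _X_XXXXX_XX_X
generation 3: X_XX___XXXXX_
generation 4: _XXX_X_X___XX
position 7 holds _

_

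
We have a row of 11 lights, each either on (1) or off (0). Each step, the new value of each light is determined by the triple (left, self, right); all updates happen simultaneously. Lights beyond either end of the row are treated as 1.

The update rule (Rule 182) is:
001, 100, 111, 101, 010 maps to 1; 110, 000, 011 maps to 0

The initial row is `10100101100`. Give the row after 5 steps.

11011011111

01111110011
10111101101
01011010010
11100111111
11011011111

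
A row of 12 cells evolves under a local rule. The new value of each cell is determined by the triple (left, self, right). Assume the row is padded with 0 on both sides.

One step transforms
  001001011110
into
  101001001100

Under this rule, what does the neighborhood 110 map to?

At position 10 the neighborhood is 110; the next row has 0 there.

0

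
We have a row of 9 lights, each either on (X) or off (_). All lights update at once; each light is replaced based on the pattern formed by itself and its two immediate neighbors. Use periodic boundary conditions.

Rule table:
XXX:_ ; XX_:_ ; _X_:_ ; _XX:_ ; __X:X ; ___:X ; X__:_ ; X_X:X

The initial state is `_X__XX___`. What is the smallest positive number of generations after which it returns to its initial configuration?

18

X__X___XX
__X__XX__
XX__X___X
___X__XX_
XXX__X___
____X__XX
_XXX__X__
X____X__X
__XXX__X_
XX____X__
___XXX__X
_XX____X_
X___XXX__
__XX____X
_X___XXX_
X__XX____
__X___XXX
_X__XX___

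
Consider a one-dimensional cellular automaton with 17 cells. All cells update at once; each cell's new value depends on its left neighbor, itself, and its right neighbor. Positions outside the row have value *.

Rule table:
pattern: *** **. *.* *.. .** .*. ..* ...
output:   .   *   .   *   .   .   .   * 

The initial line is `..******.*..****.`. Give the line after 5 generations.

...**..**..***...

*......*..*....*.
******..*..***...
.....**..*...***.
****..**..**...*.
...**..**..***...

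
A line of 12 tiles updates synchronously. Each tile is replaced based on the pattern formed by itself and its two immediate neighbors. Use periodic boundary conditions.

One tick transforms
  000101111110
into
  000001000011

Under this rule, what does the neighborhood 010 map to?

0

At position 3 the neighborhood is 010; the next row has 0 there.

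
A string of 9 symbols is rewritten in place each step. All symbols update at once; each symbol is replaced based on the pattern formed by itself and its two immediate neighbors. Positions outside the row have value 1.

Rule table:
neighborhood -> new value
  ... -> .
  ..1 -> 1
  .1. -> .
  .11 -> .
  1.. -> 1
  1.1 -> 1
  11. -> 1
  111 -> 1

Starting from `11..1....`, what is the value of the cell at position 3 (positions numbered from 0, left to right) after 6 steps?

1

1111.1..1
11111.11.
111111.11
1111111.1
11111111.
111111111
position 3 holds 1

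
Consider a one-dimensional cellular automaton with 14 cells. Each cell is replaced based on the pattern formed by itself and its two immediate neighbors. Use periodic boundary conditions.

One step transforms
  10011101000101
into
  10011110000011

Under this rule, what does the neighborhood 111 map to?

At position 4 the neighborhood is 111; the next row has 1 there.

1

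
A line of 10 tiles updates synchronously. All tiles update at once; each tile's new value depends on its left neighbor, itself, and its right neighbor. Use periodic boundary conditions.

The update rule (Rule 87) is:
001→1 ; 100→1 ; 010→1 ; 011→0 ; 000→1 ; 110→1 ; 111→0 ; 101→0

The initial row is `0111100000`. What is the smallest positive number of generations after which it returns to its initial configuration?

20

generation 1: 1000111111
generation 2: 1111000000
generation 3: 0001111111
generation 4: 1110000001
generation 5: 0011111110
generation 6: 1100000011
generation 7: 0111111100
generation 8: 1000000111
generation 9: 1111111000
generation 10: 0000001111
generation 11: 1111110001
generation 12: 0000011110
generation 13: 1111100011
generation 14: 0000111100
generation 15: 1111000111
generation 16: 0001111000
generation 17: 1110001111
generation 18: 0011110000
generation 19: 1100011111
generation 20: 0111100000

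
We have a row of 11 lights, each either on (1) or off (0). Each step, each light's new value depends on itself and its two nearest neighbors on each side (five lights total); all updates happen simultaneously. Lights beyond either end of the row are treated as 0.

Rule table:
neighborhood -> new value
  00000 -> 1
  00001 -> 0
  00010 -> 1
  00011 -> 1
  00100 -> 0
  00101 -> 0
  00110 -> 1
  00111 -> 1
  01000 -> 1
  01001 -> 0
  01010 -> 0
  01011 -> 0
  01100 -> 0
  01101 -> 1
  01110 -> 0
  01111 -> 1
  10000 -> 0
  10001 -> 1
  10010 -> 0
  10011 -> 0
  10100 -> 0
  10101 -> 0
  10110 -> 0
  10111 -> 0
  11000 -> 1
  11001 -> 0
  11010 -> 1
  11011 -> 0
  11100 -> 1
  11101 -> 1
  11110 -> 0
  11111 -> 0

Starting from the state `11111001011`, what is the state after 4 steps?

10000111000

11001000000
10000101111
01001000101
10000111000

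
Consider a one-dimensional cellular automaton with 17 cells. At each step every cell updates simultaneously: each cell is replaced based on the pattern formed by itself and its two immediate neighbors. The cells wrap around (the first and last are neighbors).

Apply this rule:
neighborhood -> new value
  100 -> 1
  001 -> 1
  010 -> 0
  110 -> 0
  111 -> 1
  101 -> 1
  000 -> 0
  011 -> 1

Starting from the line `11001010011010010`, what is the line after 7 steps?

01110101101101101

10110101110101101
01101011101011011
11010111010110110
10101110101101101
01011101011011011
10111010110110110
01110101101101101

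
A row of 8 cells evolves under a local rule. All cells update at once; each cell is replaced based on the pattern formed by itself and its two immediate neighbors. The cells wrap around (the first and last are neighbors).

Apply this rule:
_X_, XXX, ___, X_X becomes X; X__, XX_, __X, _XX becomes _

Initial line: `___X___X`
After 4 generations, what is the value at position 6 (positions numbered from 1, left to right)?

generation 1: _X_X_X_X
generation 2: XXXXXXXX
generation 3: XXXXXXXX  (fixed point — unchanged through generation 4)
position 6 holds X

X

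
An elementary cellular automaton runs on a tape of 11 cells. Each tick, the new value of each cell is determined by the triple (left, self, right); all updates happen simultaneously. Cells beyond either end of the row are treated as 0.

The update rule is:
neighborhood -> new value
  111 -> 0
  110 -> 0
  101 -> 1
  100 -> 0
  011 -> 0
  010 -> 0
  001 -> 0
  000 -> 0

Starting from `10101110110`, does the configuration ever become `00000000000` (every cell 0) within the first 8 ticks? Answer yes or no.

yes

tick 1: 01010001000
tick 2: 00100000000
tick 3: 00000000000
all cells are 0 at tick 3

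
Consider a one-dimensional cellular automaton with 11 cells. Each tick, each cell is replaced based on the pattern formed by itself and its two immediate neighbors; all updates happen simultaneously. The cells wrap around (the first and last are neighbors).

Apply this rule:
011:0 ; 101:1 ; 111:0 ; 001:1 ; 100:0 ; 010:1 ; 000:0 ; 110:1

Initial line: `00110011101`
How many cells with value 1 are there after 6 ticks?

01010100111
11111101001
00000111010
00001001110
00011010010
00101110110
count of 1: 6

6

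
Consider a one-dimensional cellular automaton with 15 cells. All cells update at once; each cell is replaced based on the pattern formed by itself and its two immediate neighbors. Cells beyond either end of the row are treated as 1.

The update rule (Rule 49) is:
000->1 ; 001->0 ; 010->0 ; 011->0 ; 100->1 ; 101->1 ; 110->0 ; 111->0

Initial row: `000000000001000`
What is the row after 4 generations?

000000000100010

111111111100110
000000000010001
111111111001100
000000000100010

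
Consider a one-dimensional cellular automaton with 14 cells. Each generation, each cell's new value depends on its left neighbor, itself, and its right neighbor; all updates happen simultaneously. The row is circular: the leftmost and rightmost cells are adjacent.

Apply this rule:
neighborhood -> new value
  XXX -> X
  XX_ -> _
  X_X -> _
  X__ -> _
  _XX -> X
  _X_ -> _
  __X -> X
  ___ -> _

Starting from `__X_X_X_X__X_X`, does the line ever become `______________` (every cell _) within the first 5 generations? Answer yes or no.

_X________X___
X________X____
________X____X
_______X____X_
______X____X__
generation 5 is ______X____X__, still not uniform _

no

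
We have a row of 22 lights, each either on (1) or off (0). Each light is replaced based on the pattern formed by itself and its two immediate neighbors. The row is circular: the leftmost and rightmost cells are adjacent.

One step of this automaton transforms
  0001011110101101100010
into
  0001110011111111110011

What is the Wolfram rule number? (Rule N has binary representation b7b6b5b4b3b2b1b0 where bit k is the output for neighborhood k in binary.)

124

position 6: 111 → 0  (bit 7 = 0)
position 8: 110 → 1  (bit 6 = 1)
position 4: 101 → 1  (bit 5 = 1)
position 17: 100 → 1  (bit 4 = 1)
position 5: 011 → 1  (bit 3 = 1)
position 3: 010 → 1  (bit 2 = 1)
position 2: 001 → 0  (bit 1 = 0)
position 0: 000 → 0  (bit 0 = 0)
bits b7..b0 = 01111100 = 124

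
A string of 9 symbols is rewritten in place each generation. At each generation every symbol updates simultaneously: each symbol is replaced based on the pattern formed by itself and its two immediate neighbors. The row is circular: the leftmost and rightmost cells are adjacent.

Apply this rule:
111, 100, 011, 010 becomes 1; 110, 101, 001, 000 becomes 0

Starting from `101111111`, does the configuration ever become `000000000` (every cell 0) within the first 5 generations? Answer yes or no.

generation 1: 001111111
generation 2: 101111110
generation 3: 101111100
generation 4: 101111010
generation 5: 101110010
generation 5 is 101110010, still not uniform 0

no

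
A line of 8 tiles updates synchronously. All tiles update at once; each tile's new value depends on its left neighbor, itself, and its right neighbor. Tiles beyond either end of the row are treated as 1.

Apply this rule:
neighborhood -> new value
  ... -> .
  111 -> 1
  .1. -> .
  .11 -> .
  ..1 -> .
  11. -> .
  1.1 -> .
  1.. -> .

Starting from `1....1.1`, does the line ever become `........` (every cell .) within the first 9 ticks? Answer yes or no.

yes

........
all cells are . at tick 1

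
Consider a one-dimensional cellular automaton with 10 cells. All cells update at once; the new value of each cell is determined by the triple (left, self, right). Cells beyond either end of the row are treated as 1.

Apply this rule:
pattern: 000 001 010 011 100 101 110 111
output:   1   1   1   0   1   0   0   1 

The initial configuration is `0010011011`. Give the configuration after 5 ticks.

1111100001
1111011110
1110001100
1101110011
1000101101

1000101101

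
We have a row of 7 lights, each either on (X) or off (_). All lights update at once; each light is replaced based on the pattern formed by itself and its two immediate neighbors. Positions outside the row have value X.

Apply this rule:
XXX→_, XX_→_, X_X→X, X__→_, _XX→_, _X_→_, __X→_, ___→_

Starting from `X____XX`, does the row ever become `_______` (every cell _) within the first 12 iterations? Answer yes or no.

yes

_______
all cells are _ at iteration 1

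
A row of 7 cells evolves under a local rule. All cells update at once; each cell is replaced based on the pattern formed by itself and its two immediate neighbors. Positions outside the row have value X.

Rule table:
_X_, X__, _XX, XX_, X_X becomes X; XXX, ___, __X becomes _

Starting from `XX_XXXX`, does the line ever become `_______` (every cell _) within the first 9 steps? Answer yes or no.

no

_XXX___
XX_XX__
_XXXXX_
XX___XX
_XX__X_
XXXX_XX
___XXX_
X__X_XX
XX_XXX_
step 9 is XX_XXX_, still not uniform _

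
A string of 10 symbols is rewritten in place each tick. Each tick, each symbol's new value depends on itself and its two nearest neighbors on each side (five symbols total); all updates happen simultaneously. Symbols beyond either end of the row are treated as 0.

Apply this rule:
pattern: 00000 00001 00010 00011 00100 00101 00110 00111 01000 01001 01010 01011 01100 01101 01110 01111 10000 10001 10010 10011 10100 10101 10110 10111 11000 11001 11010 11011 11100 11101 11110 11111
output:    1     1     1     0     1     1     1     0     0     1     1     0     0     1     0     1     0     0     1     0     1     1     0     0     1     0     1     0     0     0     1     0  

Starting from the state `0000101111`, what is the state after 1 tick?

1111100110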